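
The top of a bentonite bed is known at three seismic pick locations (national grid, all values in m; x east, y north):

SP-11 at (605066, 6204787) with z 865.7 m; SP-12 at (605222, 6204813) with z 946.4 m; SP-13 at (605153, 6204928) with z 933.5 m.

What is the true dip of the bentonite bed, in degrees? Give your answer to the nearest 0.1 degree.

27.5°

Let the plane be z = a·x + b·y + c.
SP-12−SP-11: 156a + 26b = 80.7;  SP-13−SP-11: 87a + 141b = 67.8.
Solving gives a = 0.48728, b = 0.18019.
Gradient magnitude |∇z| = √(a² + b²) = √(0.23744 + 0.03247) = 0.51953.
True dip = arctan(0.51953) = 27.5°, dipping toward WSW (azimuth ≈ 250°).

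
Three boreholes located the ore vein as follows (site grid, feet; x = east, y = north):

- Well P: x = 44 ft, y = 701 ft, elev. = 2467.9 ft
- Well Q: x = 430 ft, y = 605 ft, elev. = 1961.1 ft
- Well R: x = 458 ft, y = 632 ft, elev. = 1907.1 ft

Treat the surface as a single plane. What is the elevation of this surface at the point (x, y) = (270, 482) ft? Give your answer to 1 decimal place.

2253.8 ft

Two edge vectors: Well P→Well Q = (386, -96, -506.8), Well P→Well R = (414, -69, -560.8).
Normal n = (Well P→Well Q) × (Well P→Well R) = (18867.6, 6653.6, 13110).
So ∂z/∂x = −n_x/n_z = −1.43918 and ∂z/∂y = −n_y/n_z = −0.50752.
Intercept c from Well P: 2467.9 + 63.32 + 355.77 = 2887.00.
At (270, 482): z = −388.6 − 244.6 + 2887.00 = 2253.8 ft.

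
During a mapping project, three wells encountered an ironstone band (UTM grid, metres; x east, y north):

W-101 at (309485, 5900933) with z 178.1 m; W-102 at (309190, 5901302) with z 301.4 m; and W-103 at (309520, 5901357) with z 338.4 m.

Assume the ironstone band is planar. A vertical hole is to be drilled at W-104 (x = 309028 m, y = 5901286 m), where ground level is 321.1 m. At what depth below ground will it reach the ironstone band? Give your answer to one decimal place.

Let the plane be z = a·x + b·y + c.
W-102−W-101: −295a + 369b = 123.3;  W-103−W-101: 35a + 424b = 160.3.
Solving gives a = 0.049795282, b = 0.373955578.
Then c = 178.1 − a·309485 − b·5900933 = −2221919.60.
At (309028, 5901286): z_contact = 15388.14 + 2206818.82 − 2221919.60 = 287.35 m.
Depth below ground = 321.1 − 287.35 = 33.8 m.

33.8 m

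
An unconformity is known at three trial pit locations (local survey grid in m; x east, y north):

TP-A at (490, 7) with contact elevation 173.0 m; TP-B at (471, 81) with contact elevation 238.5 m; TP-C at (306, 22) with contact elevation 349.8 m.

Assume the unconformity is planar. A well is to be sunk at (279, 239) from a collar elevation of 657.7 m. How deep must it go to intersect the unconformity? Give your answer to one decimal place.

141.9 m

Two edge vectors: TP-A→TP-B = (-19, 74, 65.5), TP-A→TP-C = (-184, 15, 176.8).
Normal n = (TP-A→TP-B) × (TP-A→TP-C) = (12100.7, -8692.8, 13331).
So ∂z/∂x = −n_x/n_z = −0.90771 and ∂z/∂y = −n_y/n_z = 0.65207.
Intercept c from TP-A: 173 + 444.78 − 4.56 = 613.21.
At (279, 239): z_contact = −253.25 + 155.85 + 613.21 = 515.81 m.
Depth below ground = 657.7 − 515.81 = 141.9 m.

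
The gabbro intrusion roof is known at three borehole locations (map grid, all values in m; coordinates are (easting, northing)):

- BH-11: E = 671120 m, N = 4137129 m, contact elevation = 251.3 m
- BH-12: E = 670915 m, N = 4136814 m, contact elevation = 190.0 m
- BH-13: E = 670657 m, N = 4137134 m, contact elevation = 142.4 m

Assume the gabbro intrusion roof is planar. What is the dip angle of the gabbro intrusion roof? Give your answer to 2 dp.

Two edge vectors: BH-11→BH-12 = (-205, -315, -61.3), BH-11→BH-13 = (-463, 5, -108.9).
Normal n = (BH-11→BH-12) × (BH-11→BH-13) = (34610, 6057.4, -146870).
So ∂z/∂E = −n_x/n_z = 0.23565 and ∂z/∂N = −n_y/n_z = 0.04124.
Gradient magnitude |∇z| = √(a² + b²) = √(0.05553 + 0.00170) = 0.23923.
True dip = arctan(0.23923) = 13.45°, dipping toward W (azimuth ≈ 260°).

13.45°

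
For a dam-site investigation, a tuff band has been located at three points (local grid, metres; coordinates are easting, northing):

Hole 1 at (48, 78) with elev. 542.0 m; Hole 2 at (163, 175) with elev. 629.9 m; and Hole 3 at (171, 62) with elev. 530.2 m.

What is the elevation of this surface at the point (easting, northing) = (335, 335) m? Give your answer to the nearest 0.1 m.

Let the plane be z = a·easting + b·northing + c.
Hole 2−Hole 1: 115a + 97b = 87.9;  Hole 3−Hole 1: 123a − 16b = −11.8.
Solving gives a = 0.01901, b = 0.88365.
Then c = 542 − a·48 − b·78 = 472.16.
At (335, 335): z = 6.4 + 296.0 + 472.16 = 774.6 m.

774.6 m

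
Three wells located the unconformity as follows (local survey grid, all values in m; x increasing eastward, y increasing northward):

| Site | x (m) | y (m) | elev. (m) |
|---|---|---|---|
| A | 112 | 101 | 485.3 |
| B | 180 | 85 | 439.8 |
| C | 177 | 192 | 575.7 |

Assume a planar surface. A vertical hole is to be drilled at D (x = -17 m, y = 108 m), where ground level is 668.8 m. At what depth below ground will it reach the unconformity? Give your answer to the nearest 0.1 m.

Let the plane be z = a·x + b·y + c.
B−A: 68a − 16b = −45.5;  C−A: 65a + 91b = 90.4.
Solving gives a = −0.37273, b = 1.25964.
Then c = 485.3 − a·112 − b·101 = 399.82.
At (-17, 108): z_contact = 6.34 + 136.04 + 399.82 = 542.20 m.
Depth below ground = 668.8 − 542.20 = 126.6 m.

126.6 m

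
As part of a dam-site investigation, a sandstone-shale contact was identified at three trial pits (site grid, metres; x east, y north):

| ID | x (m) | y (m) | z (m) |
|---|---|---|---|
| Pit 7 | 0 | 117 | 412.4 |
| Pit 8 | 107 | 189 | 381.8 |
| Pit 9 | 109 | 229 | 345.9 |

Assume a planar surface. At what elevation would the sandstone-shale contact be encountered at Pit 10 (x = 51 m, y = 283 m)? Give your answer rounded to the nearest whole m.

Let the plane be z = a·x + b·y + c.
Pit 8−Pit 7: 107a + 72b = −30.6;  Pit 9−Pit 7: 109a + 112b = −66.5.
Solving gives a = 0.32901, b = −0.91395.
Then c = 412.4 − a·0 − b·117 = 519.33.
At (51, 283): z = 16.8 − 258.6 + 519.33 = 277.5 m.

277 m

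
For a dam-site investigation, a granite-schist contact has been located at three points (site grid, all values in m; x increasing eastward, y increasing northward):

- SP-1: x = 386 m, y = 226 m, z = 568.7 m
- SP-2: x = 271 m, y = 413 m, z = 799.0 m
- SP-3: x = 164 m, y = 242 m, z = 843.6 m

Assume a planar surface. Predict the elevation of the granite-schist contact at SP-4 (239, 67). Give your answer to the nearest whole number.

667 m

Two edge vectors: SP-1→SP-2 = (-115, 187, 230.3), SP-1→SP-3 = (-222, 16, 274.9).
Normal n = (SP-1→SP-2) × (SP-1→SP-3) = (47721.5, -19513.1, 39674).
So ∂z/∂x = −n_x/n_z = −1.20284 and ∂z/∂y = −n_y/n_z = 0.49184.
Intercept c from SP-1: 568.7 + 464.30 − 111.15 = 921.84.
At (239, 67): z = −287.5 + 33.0 + 921.84 = 667.3 m.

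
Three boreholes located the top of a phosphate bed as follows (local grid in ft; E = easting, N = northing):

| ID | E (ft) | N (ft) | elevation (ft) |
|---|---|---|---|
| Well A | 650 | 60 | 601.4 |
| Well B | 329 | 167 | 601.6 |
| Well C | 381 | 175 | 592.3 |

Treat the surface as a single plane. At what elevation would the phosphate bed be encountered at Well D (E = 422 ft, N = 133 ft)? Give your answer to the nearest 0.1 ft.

Two edge vectors: Well A→Well B = (-321, 107, 0.2), Well A→Well C = (-269, 115, -9.1).
Normal n = (Well A→Well B) × (Well A→Well C) = (-996.7, -2974.9, -8132).
So ∂z/∂E = −n_x/n_z = −0.12257 and ∂z/∂N = −n_y/n_z = −0.36583.
Intercept c from Well A: 601.4 + 79.67 + 21.95 = 703.02.
At (422, 133): z = −51.7 − 48.7 + 703.02 = 602.6 ft.

602.6 ft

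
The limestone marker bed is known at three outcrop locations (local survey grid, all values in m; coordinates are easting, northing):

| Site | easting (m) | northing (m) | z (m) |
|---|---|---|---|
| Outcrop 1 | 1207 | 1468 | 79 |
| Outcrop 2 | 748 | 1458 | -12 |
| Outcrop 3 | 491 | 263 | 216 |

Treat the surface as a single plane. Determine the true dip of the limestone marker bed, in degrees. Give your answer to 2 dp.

Let the plane be z = a·easting + b·northing + c.
Outcrop 2−Outcrop 1: −459a − 10b = −91;  Outcrop 3−Outcrop 1: −716a − 1205b = 137.
Solving gives a = 0.20337, b = −0.23453.
Gradient magnitude |∇z| = √(a² + b²) = √(0.04136 + 0.05501) = 0.31042.
True dip = arctan(0.31042) = 17.25°, dipping toward NW (azimuth ≈ 319°).

17.25°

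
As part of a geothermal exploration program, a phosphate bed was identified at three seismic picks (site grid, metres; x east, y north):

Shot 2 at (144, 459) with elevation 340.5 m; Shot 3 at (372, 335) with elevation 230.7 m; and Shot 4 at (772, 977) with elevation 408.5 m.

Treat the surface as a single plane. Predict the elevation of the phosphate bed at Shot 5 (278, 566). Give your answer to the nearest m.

353 m

Let the plane be z = a·x + b·y + c.
Shot 3−Shot 2: 228a − 124b = −109.8;  Shot 4−Shot 2: 628a + 518b = 68.
Solving gives a = −0.24720, b = 0.43096.
Then c = 340.5 − a·144 − b·459 = 178.28.
At (278, 566): z = −68.7 + 243.9 + 178.28 = 353.5 m.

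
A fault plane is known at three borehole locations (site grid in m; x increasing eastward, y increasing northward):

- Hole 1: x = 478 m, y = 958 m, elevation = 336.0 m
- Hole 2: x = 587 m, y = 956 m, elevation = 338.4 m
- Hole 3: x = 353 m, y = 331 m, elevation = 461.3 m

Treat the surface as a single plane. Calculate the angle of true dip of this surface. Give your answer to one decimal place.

Let the plane be z = a·x + b·y + c.
Hole 2−Hole 1: 109a − 2b = 2.4;  Hole 3−Hole 1: −125a − 627b = 125.3.
Solving gives a = 0.01828, b = −0.20349.
Gradient magnitude |∇z| = √(a² + b²) = √(0.00033 + 0.04141) = 0.20431.
True dip = arctan(0.20431) = 11.5°, dipping toward N (azimuth ≈ 355°).

11.5°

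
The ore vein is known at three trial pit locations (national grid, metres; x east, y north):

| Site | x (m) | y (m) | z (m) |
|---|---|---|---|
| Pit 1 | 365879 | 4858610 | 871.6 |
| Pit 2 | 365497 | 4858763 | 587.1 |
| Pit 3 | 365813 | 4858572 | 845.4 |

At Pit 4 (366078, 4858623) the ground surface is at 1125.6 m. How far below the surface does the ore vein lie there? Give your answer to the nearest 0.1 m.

Let the plane be z = a·x + b·y + c.
Pit 2−Pit 1: −382a + 153b = −284.5;  Pit 3−Pit 1: −66a − 38b = −26.2.
Solving gives a = 0.602080117, b = −0.356244414.
Then c = 871.6 − a·365879 − b·4858610 = 1511435.80.
At (366078, 4858623): z_contact = 220408.29 − 1730857.30 + 1511435.80 = 986.78 m.
Depth below ground = 1125.6 − 986.78 = 138.8 m.

138.8 m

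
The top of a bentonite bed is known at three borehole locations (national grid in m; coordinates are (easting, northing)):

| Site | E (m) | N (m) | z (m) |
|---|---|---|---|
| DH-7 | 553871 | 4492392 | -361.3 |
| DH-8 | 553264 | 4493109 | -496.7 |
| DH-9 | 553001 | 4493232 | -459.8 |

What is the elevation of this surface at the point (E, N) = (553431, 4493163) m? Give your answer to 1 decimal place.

-587.4 m

Let the plane be z = a·E + b·N + c.
DH-8−DH-7: −607a + 717b = −135.4;  DH-9−DH-7: −870a + 840b = −98.5.
Solving gives a = −0.378469845, b = −0.509248530.
Then c = -361.3 − a·553871 − b·4492392 = 2497006.19.
At (553431, 4493163): z = −209456.9 − 2288136.7 + 2497006.19 = -587.4 m.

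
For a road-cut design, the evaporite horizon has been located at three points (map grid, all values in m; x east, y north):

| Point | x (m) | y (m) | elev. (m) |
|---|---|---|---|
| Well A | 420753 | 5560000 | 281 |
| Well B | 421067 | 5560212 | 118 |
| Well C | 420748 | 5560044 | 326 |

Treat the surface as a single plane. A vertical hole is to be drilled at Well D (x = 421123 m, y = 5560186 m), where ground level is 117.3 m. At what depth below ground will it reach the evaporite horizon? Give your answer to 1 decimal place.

85.5 m

Let the plane be z = a·x + b·y + c.
Well B−Well A: 314a + 212b = −163;  Well C−Well A: −5a + 44b = 45.
Solving gives a = −1.123420274, b = 0.895065878.
Then c = 281 − a·420753 − b·5560000 = −4503602.83.
At (421123, 5560186): z_contact = −473098.12 + 4976732.76 − 4503602.83 = 31.82 m.
Depth below ground = 117.3 − 31.82 = 85.5 m.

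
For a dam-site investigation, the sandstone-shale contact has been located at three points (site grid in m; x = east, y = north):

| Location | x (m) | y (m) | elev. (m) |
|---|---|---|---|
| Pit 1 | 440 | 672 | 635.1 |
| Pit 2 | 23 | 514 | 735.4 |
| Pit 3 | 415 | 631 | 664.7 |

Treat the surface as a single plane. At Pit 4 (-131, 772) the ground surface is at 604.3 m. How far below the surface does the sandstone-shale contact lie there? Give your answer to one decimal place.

68.5 m

Two edge vectors: Pit 1→Pit 2 = (-417, -158, 100.3), Pit 1→Pit 3 = (-25, -41, 29.6).
Normal n = (Pit 1→Pit 2) × (Pit 1→Pit 3) = (-564.5, 9835.7, 13147).
So ∂z/∂x = −n_x/n_z = 0.04294 and ∂z/∂y = −n_y/n_z = −0.74813.
Intercept c from Pit 1: 635.1 − 18.89 + 502.75 = 1118.95.
At (-131, 772): z_contact = −5.62 − 577.56 + 1118.95 = 535.77 m.
Depth below ground = 604.3 − 535.77 = 68.5 m.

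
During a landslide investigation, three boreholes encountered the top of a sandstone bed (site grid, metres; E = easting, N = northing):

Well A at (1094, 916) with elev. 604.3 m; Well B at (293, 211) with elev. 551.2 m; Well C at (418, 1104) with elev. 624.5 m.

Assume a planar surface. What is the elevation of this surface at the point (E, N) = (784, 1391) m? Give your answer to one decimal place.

645.8 m

Let the plane be z = a·E + b·N + c.
Well B−Well A: −801a − 705b = −53.1;  Well C−Well A: −676a + 188b = 20.2.
Solving gives a = −0.006790, b = 0.083033.
Then c = 604.3 − a·1094 − b·916 = 535.67.
At (784, 1391): z = −5.3 + 115.5 + 535.67 = 645.8 m.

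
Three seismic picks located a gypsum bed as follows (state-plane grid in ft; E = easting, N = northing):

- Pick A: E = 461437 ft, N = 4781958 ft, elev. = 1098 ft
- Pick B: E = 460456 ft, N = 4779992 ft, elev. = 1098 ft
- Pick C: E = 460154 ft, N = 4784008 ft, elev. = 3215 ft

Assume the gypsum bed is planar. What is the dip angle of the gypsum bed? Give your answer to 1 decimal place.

45.7°

Let the plane be z = a·E + b·N + c.
Pick B−Pick A: −981a − 1966b = 0;  Pick C−Pick A: −1283a + 2050b = 2117.
Solving gives a = −0.91807, b = 0.45810.
Gradient magnitude |∇z| = √(a² + b²) = √(0.84286 + 0.20986) = 1.02602.
True dip = arctan(1.02602) = 45.7°, dipping toward ESE (azimuth ≈ 117°).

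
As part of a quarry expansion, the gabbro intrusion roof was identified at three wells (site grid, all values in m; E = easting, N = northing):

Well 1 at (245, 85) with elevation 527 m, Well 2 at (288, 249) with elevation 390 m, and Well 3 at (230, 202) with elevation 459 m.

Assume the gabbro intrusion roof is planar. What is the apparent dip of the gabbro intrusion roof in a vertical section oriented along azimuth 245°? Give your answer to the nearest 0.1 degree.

Let the plane be z = a·E + b·N + c.
Well 2−Well 1: 43a + 164b = −137;  Well 3−Well 1: −15a + 117b = −68.
Solving gives a = −0.65105, b = −0.66466.
Unit vector along 245° is (sin 245°, cos 245°) = (-0.9063, -0.4226).
Slope in that direction = a·(-0.9063) + b·(-0.4226) = 0.87095.
Apparent dip = arctan|0.87095| = 41.1° (true dip is 42.9°, so apparent ≤ true as expected).

41.1°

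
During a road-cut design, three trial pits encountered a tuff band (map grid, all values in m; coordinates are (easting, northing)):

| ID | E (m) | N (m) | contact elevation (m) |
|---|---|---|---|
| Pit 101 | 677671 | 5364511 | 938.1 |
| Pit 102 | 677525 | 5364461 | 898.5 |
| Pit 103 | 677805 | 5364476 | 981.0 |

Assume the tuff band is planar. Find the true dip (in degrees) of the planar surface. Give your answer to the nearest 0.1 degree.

Two edge vectors: Pit 101→Pit 102 = (-146, -50, -39.6), Pit 101→Pit 103 = (134, -35, 42.9).
Normal n = (Pit 101→Pit 102) × (Pit 101→Pit 103) = (-3531, 957, 11810).
So ∂z/∂E = −n_x/n_z = 0.29898 and ∂z/∂N = −n_y/n_z = −0.08103.
Gradient magnitude |∇z| = √(a² + b²) = √(0.08939 + 0.00657) = 0.30977.
True dip = arctan(0.30977) = 17.2°, dipping toward WNW (azimuth ≈ 285°).

17.2°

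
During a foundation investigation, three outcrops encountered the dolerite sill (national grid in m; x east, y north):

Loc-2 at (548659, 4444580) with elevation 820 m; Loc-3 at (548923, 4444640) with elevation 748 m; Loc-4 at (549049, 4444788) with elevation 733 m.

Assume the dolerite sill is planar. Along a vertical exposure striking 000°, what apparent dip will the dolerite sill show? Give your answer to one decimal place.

Two edge vectors: Loc-2→Loc-3 = (264, 60, -72), Loc-2→Loc-4 = (390, 208, -87).
Normal n = (Loc-2→Loc-3) × (Loc-2→Loc-4) = (9756, -5112, 31512).
So ∂z/∂x = −n_x/n_z = −0.30960 and ∂z/∂y = −n_y/n_z = 0.16222.
Unit vector along 000° is (sin 0°, cos 0°) = (0.0000, 1.0000).
Slope in that direction = a·(0.0000) + b·(1.0000) = 0.16222.
Apparent dip = arctan|0.16222| = 9.2° (true dip is 19.3°, so apparent ≤ true as expected).

9.2°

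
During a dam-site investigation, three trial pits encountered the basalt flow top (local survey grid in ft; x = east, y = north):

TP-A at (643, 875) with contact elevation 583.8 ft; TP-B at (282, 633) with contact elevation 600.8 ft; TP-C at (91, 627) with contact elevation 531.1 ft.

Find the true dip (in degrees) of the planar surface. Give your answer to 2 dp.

36.91°

Two edge vectors: TP-A→TP-B = (-361, -242, 17), TP-A→TP-C = (-552, -248, -52.7).
Normal n = (TP-A→TP-B) × (TP-A→TP-C) = (16969.4, -28408.7, -44056).
So ∂z/∂x = −n_x/n_z = 0.38518 and ∂z/∂y = −n_y/n_z = −0.64483.
Gradient magnitude |∇z| = √(a² + b²) = √(0.14836 + 0.41581) = 0.75111.
True dip = arctan(0.75111) = 36.91°, dipping toward NNW (azimuth ≈ 329°).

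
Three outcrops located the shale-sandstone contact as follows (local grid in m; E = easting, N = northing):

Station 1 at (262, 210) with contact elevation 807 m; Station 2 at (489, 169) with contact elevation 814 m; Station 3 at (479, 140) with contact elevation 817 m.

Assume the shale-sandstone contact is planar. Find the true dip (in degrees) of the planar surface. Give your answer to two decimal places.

Two edge vectors: Station 1→Station 2 = (227, -41, 7), Station 1→Station 3 = (217, -70, 10).
Normal n = (Station 1→Station 2) × (Station 1→Station 3) = (80, -751, -6993).
So ∂z/∂E = −n_x/n_z = 0.01144 and ∂z/∂N = −n_y/n_z = −0.10739.
Gradient magnitude |∇z| = √(a² + b²) = √(0.00013 + 0.01153) = 0.10800.
True dip = arctan(0.10800) = 6.16°, dipping toward N (azimuth ≈ 354°).

6.16°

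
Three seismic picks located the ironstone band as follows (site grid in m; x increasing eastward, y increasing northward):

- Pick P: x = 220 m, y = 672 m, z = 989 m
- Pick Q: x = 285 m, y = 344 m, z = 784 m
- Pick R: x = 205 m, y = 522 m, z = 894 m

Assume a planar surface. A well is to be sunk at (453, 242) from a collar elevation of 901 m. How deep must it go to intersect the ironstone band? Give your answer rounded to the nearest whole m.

177 m

Let the plane be z = a·x + b·y + c.
Pick Q−Pick P: 65a − 328b = −205;  Pick R−Pick P: −15a − 150b = −95.
Solving gives a = 0.02795, b = 0.63054.
Then c = 989 − a·220 − b·672 = 559.13.
At (453, 242): z_contact = 12.7 + 152.6 + 559.13 = 724.4 m.
Depth below ground = 901 − 724.4 = 177 m.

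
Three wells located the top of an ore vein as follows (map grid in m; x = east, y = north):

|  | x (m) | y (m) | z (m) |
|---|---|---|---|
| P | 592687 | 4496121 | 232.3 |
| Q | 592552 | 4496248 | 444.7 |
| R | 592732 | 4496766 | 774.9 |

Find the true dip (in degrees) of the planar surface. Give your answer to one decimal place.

49.1°

Let the plane be z = a·x + b·y + c.
Q−P: −135a + 127b = 212.4;  R−P: 45a + 645b = 542.6.
Solving gives a = −0.73378, b = 0.89243.
Gradient magnitude |∇z| = √(a² + b²) = √(0.53844 + 0.79644) = 1.15537.
True dip = arctan(1.15537) = 49.1°, dipping toward SE (azimuth ≈ 141°).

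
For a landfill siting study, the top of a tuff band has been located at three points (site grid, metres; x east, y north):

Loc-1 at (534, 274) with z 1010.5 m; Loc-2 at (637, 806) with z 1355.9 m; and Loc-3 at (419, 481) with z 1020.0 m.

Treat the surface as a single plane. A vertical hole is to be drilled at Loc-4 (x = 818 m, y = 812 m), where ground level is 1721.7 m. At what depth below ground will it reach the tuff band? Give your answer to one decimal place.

217.1 m

Let the plane be z = a·x + b·y + c.
Loc-2−Loc-1: 103a + 532b = 345.4;  Loc-3−Loc-1: −115a + 207b = 9.5.
Solving gives a = 0.80537, b = 0.49332.
Then c = 1010.5 − a·534 − b·274 = 445.26.
At (818, 812): z_contact = 658.79 + 400.58 + 445.26 = 1504.63 m.
Depth below ground = 1721.7 − 1504.63 = 217.1 m.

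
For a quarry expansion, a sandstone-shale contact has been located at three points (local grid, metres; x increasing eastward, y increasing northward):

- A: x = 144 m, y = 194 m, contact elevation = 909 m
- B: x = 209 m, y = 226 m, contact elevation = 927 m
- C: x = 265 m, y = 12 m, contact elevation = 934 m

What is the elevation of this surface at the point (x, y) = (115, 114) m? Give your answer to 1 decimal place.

Two edge vectors: A→B = (65, 32, 18), A→C = (121, -182, 25).
Normal n = (A→B) × (A→C) = (4076, 553, -15702).
So ∂z/∂x = −n_x/n_z = 0.25958 and ∂z/∂y = −n_y/n_z = 0.03522.
Intercept c from A: 909 − 37.38 − 6.83 = 864.79.
At (115, 114): z = 29.9 + 4.0 + 864.79 = 898.7 m.

898.7 m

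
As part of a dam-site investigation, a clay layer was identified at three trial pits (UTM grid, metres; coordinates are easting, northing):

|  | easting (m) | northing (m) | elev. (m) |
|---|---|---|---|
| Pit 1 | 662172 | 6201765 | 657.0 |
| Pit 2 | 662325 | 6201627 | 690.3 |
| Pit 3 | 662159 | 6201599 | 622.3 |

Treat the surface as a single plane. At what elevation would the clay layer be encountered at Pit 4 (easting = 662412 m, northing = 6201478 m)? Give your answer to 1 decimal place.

Let the plane be z = a·easting + b·northing + c.
Pit 2−Pit 1: 153a − 138b = 33.3;  Pit 3−Pit 1: −13a − 166b = −34.7.
Solving gives a = 0.379390997, b = 0.179324801.
Then c = 657 − a·662172 − b·6201765 = −1362695.37.
At (662412, 6201478): z = 251313.1 + 1112078.8 − 1362695.37 = 696.6 m.

696.6 m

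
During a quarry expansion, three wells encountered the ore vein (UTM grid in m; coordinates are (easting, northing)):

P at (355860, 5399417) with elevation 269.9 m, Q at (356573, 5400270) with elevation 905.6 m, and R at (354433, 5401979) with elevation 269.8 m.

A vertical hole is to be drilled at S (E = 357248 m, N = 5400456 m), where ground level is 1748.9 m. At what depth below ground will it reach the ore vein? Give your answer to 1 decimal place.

Two edge vectors: P→Q = (713, 853, 635.7), P→R = (-1427, 2562, -0.1).
Normal n = (P→Q) × (P→R) = (-1628748.7, -907072.6, 3043937).
So ∂z/∂E = −n_x/n_z = 0.535079635 and ∂z/∂N = −n_y/n_z = 0.297993224.
Intercept c from P: 269.9 − 190413.44 − 1608989.68 = −1799133.22.
At (357248, 5400456): z_contact = 191156.13 + 1609299.29 − 1799133.22 = 1322.21 m.
Depth below ground = 1748.9 − 1322.21 = 426.7 m.

426.7 m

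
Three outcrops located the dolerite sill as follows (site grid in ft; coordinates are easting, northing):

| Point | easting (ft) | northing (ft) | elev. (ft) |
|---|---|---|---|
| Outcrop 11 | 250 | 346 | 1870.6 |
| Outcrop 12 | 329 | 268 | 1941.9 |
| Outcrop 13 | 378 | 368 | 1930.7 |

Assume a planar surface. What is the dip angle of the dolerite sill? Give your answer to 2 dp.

33.08°

Let the plane be z = a·easting + b·northing + c.
Outcrop 12−Outcrop 11: 79a − 78b = 71.3;  Outcrop 13−Outcrop 11: 128a + 22b = 60.1.
Solving gives a = 0.53373, b = −0.37353.
Gradient magnitude |∇z| = √(a² + b²) = √(0.28487 + 0.13952) = 0.65145.
True dip = arctan(0.65145) = 33.08°, dipping toward NW (azimuth ≈ 305°).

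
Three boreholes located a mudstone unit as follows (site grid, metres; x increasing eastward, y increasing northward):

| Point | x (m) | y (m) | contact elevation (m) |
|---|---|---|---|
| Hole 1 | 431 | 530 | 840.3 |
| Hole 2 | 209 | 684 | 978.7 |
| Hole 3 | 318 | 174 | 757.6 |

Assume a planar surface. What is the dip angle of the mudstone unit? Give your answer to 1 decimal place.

27.4°

Two edge vectors: Hole 1→Hole 2 = (-222, 154, 138.4), Hole 1→Hole 3 = (-113, -356, -82.7).
Normal n = (Hole 1→Hole 2) × (Hole 1→Hole 3) = (36534.6, -33998.6, 96434).
So ∂z/∂x = −n_x/n_z = −0.37886 and ∂z/∂y = −n_y/n_z = 0.35256.
Gradient magnitude |∇z| = √(a² + b²) = √(0.14353 + 0.12430) = 0.51752.
True dip = arctan(0.51752) = 27.4°, dipping toward SE (azimuth ≈ 133°).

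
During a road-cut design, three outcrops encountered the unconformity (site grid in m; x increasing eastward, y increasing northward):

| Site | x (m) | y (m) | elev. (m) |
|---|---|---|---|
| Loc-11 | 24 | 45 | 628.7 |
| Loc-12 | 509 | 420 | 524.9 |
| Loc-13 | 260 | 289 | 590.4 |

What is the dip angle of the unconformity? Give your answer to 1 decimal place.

22.7°

Let the plane be z = a·x + b·y + c.
Loc-12−Loc-11: 485a + 375b = −103.8;  Loc-13−Loc-11: 236a + 244b = −38.3.
Solving gives a = −0.36745, b = 0.19843.
Gradient magnitude |∇z| = √(a² + b²) = √(0.13502 + 0.03938) = 0.41761.
True dip = arctan(0.41761) = 22.7°, dipping toward ESE (azimuth ≈ 118°).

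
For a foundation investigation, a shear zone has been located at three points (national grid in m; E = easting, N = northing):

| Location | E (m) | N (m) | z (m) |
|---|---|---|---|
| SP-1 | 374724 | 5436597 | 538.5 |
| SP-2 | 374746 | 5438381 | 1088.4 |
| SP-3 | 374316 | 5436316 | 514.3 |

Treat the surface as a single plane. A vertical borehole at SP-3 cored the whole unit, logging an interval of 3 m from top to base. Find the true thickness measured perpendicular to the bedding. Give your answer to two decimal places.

Two edge vectors: SP-1→SP-2 = (22, 1784, 549.9), SP-1→SP-3 = (-408, -281, -24.2).
Normal n = (SP-1→SP-2) × (SP-1→SP-3) = (111349.1, -223826.8, 721690).
So ∂z/∂E = −n_x/n_z = −0.15429 and ∂z/∂N = −n_y/n_z = 0.31014.
|∇z| = √(a²+b²) = 0.34640, so dip δ = arctan(0.34640) = 19.11°.
True thickness = vertical thickness × cos δ = 3 × cos 19.11° = 2.83 m.

2.83 m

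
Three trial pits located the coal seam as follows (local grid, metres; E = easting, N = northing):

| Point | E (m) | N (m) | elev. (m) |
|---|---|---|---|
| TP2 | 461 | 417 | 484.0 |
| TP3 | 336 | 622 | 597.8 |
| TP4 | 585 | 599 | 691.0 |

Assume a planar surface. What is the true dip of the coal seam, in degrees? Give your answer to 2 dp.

43.37°

Two edge vectors: TP2→TP3 = (-125, 205, 113.8), TP2→TP4 = (124, 182, 207).
Normal n = (TP2→TP3) × (TP2→TP4) = (21723.4, 39986.2, -48170).
So ∂z/∂E = −n_x/n_z = 0.45097 and ∂z/∂N = −n_y/n_z = 0.83011.
Gradient magnitude |∇z| = √(a² + b²) = √(0.20338 + 0.68908) = 0.94470.
True dip = arctan(0.94470) = 43.37°, dipping toward SSW (azimuth ≈ 209°).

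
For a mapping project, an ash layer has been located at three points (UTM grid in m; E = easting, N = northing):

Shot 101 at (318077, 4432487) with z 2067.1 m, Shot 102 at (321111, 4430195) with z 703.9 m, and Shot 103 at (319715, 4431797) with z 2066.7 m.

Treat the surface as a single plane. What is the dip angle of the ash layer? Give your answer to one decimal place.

55.6°

Two edge vectors: Shot 101→Shot 102 = (3034, -2292, -1363.2), Shot 101→Shot 103 = (1638, -690, -0.4).
Normal n = (Shot 101→Shot 102) × (Shot 101→Shot 103) = (-939691.2, -2231708, 1660836).
So ∂z/∂E = −n_x/n_z = 0.56579 and ∂z/∂N = −n_y/n_z = 1.34373.
Gradient magnitude |∇z| = √(a² + b²) = √(0.32012 + 1.80560) = 1.45799.
True dip = arctan(1.45799) = 55.6°, dipping toward SSW (azimuth ≈ 203°).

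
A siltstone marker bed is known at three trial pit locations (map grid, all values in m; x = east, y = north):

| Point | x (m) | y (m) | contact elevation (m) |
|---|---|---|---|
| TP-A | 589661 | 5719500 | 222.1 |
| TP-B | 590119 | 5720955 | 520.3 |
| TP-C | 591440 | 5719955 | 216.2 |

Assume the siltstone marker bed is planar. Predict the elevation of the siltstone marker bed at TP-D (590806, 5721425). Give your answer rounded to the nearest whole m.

584 m

Let the plane be z = a·x + b·y + c.
TP-B−TP-A: 458a + 1455b = 298.2;  TP-C−TP-A: 1779a + 455b = −5.9.
Solving gives a = −0.06061436, b = 0.22402844.
Then c = 222.1 − a·589661 − b·5719500 = −1245366.62.
At (590806, 5721425): z = −35811.3 + 1281761.9 − 1245366.62 = 584.0 m.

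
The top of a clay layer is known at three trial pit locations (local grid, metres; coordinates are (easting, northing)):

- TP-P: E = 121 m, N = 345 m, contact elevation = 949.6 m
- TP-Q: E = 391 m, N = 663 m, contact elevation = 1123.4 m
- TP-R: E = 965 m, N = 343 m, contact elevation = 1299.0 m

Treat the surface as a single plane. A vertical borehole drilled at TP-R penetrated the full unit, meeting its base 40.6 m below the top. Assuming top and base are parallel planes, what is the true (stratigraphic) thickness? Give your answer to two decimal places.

36.91 m

Let the plane be z = a·E + b·N + c.
TP-Q−TP-P: 270a + 318b = 173.8;  TP-R−TP-P: 844a − 2b = 349.4.
Solving gives a = 0.41444, b = 0.19466.
|∇z| = √(a²+b²) = 0.45788, so dip δ = arctan(0.45788) = 24.60°.
True thickness = vertical thickness × cos δ = 40.6 × cos 24.60° = 36.91 m.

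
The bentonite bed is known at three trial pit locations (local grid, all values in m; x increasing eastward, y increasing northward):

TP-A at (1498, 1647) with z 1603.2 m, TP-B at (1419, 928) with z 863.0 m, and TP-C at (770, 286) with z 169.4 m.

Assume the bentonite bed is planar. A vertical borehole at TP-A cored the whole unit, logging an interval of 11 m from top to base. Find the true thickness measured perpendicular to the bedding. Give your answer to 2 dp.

7.68 m

Two edge vectors: TP-A→TP-B = (-79, -719, -740.2), TP-A→TP-C = (-728, -1361, -1433.8).
Normal n = (TP-A→TP-B) × (TP-A→TP-C) = (23490, 425595.4, -415913).
So ∂z/∂x = −n_x/n_z = 0.05648 and ∂z/∂y = −n_y/n_z = 1.02328.
|∇z| = √(a²+b²) = 1.02484, so dip δ = arctan(1.02484) = 45.70°.
True thickness = vertical thickness × cos δ = 11 × cos 45.70° = 7.68 m.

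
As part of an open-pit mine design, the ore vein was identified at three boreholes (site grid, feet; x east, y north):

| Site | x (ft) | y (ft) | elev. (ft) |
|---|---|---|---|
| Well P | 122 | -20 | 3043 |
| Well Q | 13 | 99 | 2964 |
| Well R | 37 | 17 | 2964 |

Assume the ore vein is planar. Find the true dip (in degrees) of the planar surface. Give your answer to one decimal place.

48.0°

Let the plane be z = a·x + b·y + c.
Well Q−Well P: −109a + 119b = −79;  Well R−Well P: −85a + 37b = −79.
Solving gives a = 1.06511, b = 0.31174.
Gradient magnitude |∇z| = √(a² + b²) = √(1.13446 + 0.09718) = 1.10979.
True dip = arctan(1.10979) = 48.0°, dipping toward WSW (azimuth ≈ 254°).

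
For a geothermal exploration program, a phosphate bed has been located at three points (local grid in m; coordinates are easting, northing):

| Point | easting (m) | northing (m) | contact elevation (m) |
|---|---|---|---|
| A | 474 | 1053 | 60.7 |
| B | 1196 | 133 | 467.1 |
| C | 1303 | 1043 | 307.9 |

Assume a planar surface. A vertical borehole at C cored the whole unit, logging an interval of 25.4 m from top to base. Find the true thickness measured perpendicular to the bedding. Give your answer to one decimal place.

Let the plane be z = a·easting + b·northing + c.
B−A: 722a − 920b = 406.4;  C−A: 829a − 10b = 247.2.
Solving gives a = 0.29566, b = −0.20971.
|∇z| = √(a²+b²) = 0.36248, so dip δ = arctan(0.36248) = 19.92°.
True thickness = vertical thickness × cos δ = 25.4 × cos 19.92° = 23.9 m.

23.9 m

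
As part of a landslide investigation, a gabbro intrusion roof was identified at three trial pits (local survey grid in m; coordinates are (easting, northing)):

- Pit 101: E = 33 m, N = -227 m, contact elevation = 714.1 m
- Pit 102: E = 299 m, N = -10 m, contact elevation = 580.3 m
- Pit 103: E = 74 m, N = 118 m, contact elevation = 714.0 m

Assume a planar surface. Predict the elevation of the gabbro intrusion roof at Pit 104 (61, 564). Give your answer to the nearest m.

Let the plane be z = a·E + b·N + c.
Pit 102−Pit 101: 266a + 217b = −133.8;  Pit 103−Pit 101: 41a + 345b = −0.1.
Solving gives a = −0.55675, b = 0.06587.
Then c = 714.1 − a·33 − b·-227 = 747.43.
At (61, 564): z = −34.0 + 37.2 + 747.43 = 750.6 m.

751 m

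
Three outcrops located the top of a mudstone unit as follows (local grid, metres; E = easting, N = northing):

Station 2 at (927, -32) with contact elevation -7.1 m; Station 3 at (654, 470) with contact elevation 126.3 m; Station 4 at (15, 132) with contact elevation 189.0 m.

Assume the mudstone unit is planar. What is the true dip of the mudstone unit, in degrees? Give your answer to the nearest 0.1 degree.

Two edge vectors: Station 2→Station 3 = (-273, 502, 133.4), Station 2→Station 4 = (-912, 164, 196.1).
Normal n = (Station 2→Station 3) × (Station 2→Station 4) = (76564.6, -68125.5, 413052).
So ∂z/∂E = −n_x/n_z = −0.18536 and ∂z/∂N = −n_y/n_z = 0.16493.
Gradient magnitude |∇z| = √(a² + b²) = √(0.03436 + 0.02720) = 0.24812.
True dip = arctan(0.24812) = 13.9°, dipping toward SE (azimuth ≈ 132°).

13.9°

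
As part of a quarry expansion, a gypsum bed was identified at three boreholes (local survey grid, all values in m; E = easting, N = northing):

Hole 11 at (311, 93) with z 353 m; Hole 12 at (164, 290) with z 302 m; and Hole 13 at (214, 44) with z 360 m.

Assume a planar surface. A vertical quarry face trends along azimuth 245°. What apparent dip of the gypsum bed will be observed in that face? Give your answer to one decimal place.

Let the plane be z = a·E + b·N + c.
Hole 12−Hole 11: −147a + 197b = −51;  Hole 13−Hole 11: −97a − 49b = 7.
Solving gives a = 0.04257, b = −0.22712.
Unit vector along 245° is (sin 245°, cos 245°) = (-0.9063, -0.4226).
Slope in that direction = a·(-0.9063) + b·(-0.4226) = 0.05741.
Apparent dip = arctan|0.05741| = 3.3° (true dip is 13.0°, so apparent ≤ true as expected).

3.3°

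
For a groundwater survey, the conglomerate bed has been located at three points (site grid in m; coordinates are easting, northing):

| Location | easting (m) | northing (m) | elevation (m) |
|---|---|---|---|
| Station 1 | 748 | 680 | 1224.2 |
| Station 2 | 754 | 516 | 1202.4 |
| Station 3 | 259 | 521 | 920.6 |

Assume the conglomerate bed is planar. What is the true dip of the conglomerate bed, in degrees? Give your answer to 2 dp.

Let the plane be z = a·easting + b·northing + c.
Station 2−Station 1: 6a − 164b = −21.8;  Station 3−Station 1: −489a − 159b = −303.6.
Solving gives a = 0.57085, b = 0.15381.
Gradient magnitude |∇z| = √(a² + b²) = √(0.32587 + 0.02366) = 0.59121.
True dip = arctan(0.59121) = 30.59°, dipping toward WSW (azimuth ≈ 255°).

30.59°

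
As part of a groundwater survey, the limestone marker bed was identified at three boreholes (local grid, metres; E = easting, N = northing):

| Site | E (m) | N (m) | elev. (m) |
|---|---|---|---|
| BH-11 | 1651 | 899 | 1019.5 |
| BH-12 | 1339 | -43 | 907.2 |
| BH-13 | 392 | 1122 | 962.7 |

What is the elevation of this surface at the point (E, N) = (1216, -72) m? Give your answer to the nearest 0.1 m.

Let the plane be z = a·E + b·N + c.
BH-12−BH-11: −312a − 942b = −112.3;  BH-13−BH-11: −1259a + 223b = −56.8.
Solving gives a = 0.062561, b = 0.098494.
Then c = 1019.5 − a·1651 − b·899 = 827.67.
At (1216, -72): z = 76.1 − 7.1 + 827.67 = 896.6 m.

896.6 m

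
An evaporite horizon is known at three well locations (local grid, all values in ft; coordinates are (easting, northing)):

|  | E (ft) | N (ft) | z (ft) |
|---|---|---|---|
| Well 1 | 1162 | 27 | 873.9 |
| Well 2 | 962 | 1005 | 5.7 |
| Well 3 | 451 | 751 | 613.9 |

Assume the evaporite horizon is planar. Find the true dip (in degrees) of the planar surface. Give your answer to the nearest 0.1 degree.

Two edge vectors: Well 1→Well 2 = (-200, 978, -868.2), Well 1→Well 3 = (-711, 724, -260).
Normal n = (Well 1→Well 2) × (Well 1→Well 3) = (374296.8, 565290.2, 550558).
So ∂z/∂E = −n_x/n_z = −0.67985 and ∂z/∂N = −n_y/n_z = −1.02676.
Gradient magnitude |∇z| = √(a² + b²) = √(0.46220 + 1.05423) = 1.23143.
True dip = arctan(1.23143) = 50.9°, dipping toward NNE (azimuth ≈ 034°).

50.9°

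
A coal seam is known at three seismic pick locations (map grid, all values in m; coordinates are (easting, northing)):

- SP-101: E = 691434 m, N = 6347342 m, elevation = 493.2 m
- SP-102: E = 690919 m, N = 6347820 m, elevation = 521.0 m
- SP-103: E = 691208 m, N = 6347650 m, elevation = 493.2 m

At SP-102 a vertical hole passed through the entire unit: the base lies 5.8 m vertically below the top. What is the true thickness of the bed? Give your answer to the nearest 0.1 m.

5.7 m

Let the plane be z = a·E + b·N + c.
SP-102−SP-101: −515a + 478b = 27.8;  SP-103−SP-101: −226a + 308b = 0.
Solving gives a = −0.16924, b = −0.12419.
|∇z| = √(a²+b²) = 0.20992, so dip δ = arctan(0.20992) = 11.86°.
True thickness = vertical thickness × cos δ = 5.8 × cos 11.86° = 5.7 m.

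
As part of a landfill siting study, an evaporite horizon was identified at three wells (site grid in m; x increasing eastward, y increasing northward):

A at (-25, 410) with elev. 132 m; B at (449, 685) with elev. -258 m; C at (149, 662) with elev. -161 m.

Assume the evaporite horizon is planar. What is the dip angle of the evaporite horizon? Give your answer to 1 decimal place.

Let the plane be z = a·x + b·y + c.
B−A: 474a + 275b = −390;  C−A: 174a + 252b = −293.
Solving gives a = −0.24728, b = −0.99196.
Gradient magnitude |∇z| = √(a² + b²) = √(0.06115 + 0.98397) = 1.02231.
True dip = arctan(1.02231) = 45.6°, dipping toward NNE (azimuth ≈ 014°).

45.6°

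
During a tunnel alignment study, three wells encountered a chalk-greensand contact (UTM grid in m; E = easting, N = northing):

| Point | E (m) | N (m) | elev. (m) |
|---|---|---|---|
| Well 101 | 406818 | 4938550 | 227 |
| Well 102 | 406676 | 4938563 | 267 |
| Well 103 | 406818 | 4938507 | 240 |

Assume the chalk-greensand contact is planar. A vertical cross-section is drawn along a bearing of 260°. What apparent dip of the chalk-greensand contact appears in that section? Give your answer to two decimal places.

Two edge vectors: Well 101→Well 102 = (-142, 13, 40), Well 101→Well 103 = (0, -43, 13).
Normal n = (Well 101→Well 102) × (Well 101→Well 103) = (1889, 1846, 6106).
So ∂z/∂E = −n_x/n_z = −0.30937 and ∂z/∂N = −n_y/n_z = −0.30233.
Unit vector along 260° is (sin 260°, cos 260°) = (-0.9848, -0.1736).
Slope in that direction = a·(-0.9848) + b·(-0.1736) = 0.35717.
Apparent dip = arctan|0.35717| = 19.66° (true dip is 23.4°, so apparent ≤ true as expected).

19.66°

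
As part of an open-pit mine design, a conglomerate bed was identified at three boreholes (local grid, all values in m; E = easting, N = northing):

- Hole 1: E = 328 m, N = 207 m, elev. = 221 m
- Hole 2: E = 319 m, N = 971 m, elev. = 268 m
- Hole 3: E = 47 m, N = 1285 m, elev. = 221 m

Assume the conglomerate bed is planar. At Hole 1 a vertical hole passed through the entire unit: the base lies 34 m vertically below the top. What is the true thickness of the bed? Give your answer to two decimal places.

Two edge vectors: Hole 1→Hole 2 = (-9, 764, 47), Hole 1→Hole 3 = (-281, 1078, 0).
Normal n = (Hole 1→Hole 2) × (Hole 1→Hole 3) = (-50666, -13207, 204982).
So ∂z/∂E = −n_x/n_z = 0.24717 and ∂z/∂N = −n_y/n_z = 0.06443.
|∇z| = √(a²+b²) = 0.25543, so dip δ = arctan(0.25543) = 14.33°.
True thickness = vertical thickness × cos δ = 34 × cos 14.33° = 32.94 m.

32.94 m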